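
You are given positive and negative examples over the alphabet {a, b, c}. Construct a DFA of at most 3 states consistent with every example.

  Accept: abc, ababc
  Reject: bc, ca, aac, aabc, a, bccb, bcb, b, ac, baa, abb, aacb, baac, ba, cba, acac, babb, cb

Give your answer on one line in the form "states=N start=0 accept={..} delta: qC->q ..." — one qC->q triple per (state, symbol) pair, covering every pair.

states=3 start=0 accept={2} delta: 0a->1 0b->0 0c->0 1a->0 1b->2 1c->0 2a->1 2b->0 2c->2

State merging on the prefix tree: take the shortest (then alphabetical) example prefix whose next move is undefined and point that move at state 0, else 1, else 2, ...; a target is out if some Accept/Reject pair would then sit in one state with the same input left (inseparable). If every existing state is out, open a new one.
a: 0a undefined. 0a->0: no, abc/bc meet in 0 with "bc" left. Open state 1: 0a->1.
b: 0b undefined. 0b->0: ok.
c: 0c undefined. 0c->0: ok.
aa: 1a undefined. 1a->0: ok.
ab: 1b undefined. 1b->0: no, abc/bc meet in 0. 1b->1: no, abc/ac meet in 1 with "c" left. Open state 2: 1b->2.
ac: 1c undefined. 1c->0: ok.
aba: 2a undefined. 2a->0: no, ababc/bc meet in 0. 2a->1: ok.
abb: 2b undefined. 2b->0: ok.
abc: 2c undefined. 2c->0: no, abc/bc meet in 0. 2c->1: no, abc/ca meet in 1. 2c->2: ok.
All examples now run through 3 states with every (state, symbol) defined. Accept strings end in {2}, Reject strings end in {0,1}; accept={2}.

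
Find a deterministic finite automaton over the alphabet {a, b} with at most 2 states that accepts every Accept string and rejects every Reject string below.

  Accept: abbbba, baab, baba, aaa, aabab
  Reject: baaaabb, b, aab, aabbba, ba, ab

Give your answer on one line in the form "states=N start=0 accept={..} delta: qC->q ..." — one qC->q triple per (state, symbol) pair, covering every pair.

State merging on the prefix tree: take the shortest (then alphabetical) example prefix whose next move is undefined and point that move at state 0, else 1, else 2, ...; a target is out if some Accept/Reject pair would then sit in one state with the same input left (inseparable). If every existing state is out, open a new one.
a: 0a undefined. 0a->0: ok.
b: 0b undefined. 0b->0: no, abbbba/baaaabb meet in 0. Open state 1: 0b->1.
ba: 1a undefined. 1a->0: no, baab/b meet in 1. 1a->1: ok.
abb: 1b undefined. 1b->0: ok.
All examples now run through 2 states with every (state, symbol) defined. Accept strings end in {0}, Reject strings end in {1}; accept={0}.

states=2 start=0 accept={0} delta: 0a->0 0b->1 1a->1 1b->0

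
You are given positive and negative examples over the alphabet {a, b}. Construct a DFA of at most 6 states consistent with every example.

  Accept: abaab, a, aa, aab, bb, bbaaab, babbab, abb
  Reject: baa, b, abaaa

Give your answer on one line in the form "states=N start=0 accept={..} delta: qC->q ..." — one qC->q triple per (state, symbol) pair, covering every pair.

states=4 start=0 accept={0,1,3} delta: 0a->1 0b->2 1a->1 1b->3 2a->2 2b->0 3a->2 3b->0

Grow the machine one transition at a time. Run the examples from 0; the earliest place one falls off (shortest prefix, ties alphabetical) gets sent to the lowest-numbered state that keeps every Accept/Reject pair distinguishable — a pair clashes when both reach the same state with identical unread suffix — and to a fresh state only if none does.
a: 0a undefined. 0a->0: no, aab/b meet in 0 with "b" left. Open state 1: 0a->1.
b: 0b undefined. 0b->0: no, aa/baa meet in 1 with "a" left. 0b->1: no, a/b meet in 1. Open state 2: 0b->2.
aa: 1a undefined. 1a->0: no, aab/b meet in 2. 1a->1: ok.
ab: 1b undefined. 1b->0: no, a/abaaa meet in 1. 1b->1: no, abaab/abaaa meet in 1. 1b->2: no, aab/b meet in 2. Open state 3: 1b->3.
ba: 2a undefined. 2a->0: no, a/baa meet in 1. 2a->1: no, a/baa meet in 1. 2a->2: ok.
bb: 2b undefined. 2b->0: ok.
aba: 3a undefined. 3a->0: no, a/abaaa meet in 1. 3a->1: no, a/abaaa meet in 1. 3a->2: ok.
abb: 3b undefined. 3b->0: ok.
All examples now run through 4 states with every (state, symbol) defined. Accept strings end in {0,1,3}, Reject strings end in {2}; accept={0,1,3}.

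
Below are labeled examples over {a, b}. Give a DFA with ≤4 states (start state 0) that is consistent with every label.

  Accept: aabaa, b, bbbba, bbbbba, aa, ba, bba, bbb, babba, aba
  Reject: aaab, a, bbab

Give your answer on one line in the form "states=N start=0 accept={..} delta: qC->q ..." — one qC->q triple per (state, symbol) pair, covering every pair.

states=4 start=0 accept={0,2} delta: 0a->1 0b->2 1a->0 1b->1 2a->2 2b->3 3a->2 3b->2

State merging on the prefix tree: take the shortest (then alphabetical) example prefix whose next move is undefined and point that move at state 0, else 1, else 2, ...; a target is out if some Accept/Reject pair would then sit in one state with the same input left (inseparable). If every existing state is out, open a new one.
a: 0a undefined. 0a->0: no, b/aaab meet in 0 with "b" left. Open state 1: 0a->1.
b: 0b undefined. 0b->0: no, bbbba/a meet in 1. 0b->1: no, b/a meet in 1. Open state 2: 0b->2.
aa: 1a undefined. 1a->0: ok.
ab: 1b undefined. 1b->0: no, aa/aaab meet in 0. 1b->1: ok.
ba: 2a undefined. 2a->0: no, aabaa/aaab meet in 1. 2a->1: no, ba/aaab meet in 1. 2a->2: ok.
bb: 2b undefined. 2b->0: no, bbbba/aaab meet in 1. 2b->1: no, aabaa/bbab meet in 2. 2b->2: no, aabaa/bbab meet in 2. Open state 3: 2b->3.
bba: 3a undefined. 3a->0: no, aabaa/bbab meet in 2. 3a->1: no, bba/aaab meet in 1. 3a->2: ok.
bbb: 3b undefined. 3b->0: no, babba/aaab meet in 1. 3b->1: no, bbb/aaab meet in 1. 3b->2: ok.
All examples now run through 4 states with every (state, symbol) defined. Accept strings end in {0,2}, Reject strings end in {1,3}; accept={0,2}.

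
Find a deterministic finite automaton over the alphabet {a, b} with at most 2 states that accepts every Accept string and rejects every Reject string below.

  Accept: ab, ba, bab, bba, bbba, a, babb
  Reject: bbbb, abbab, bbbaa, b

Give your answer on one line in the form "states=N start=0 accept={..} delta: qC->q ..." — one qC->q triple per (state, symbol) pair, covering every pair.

states=2 start=0 accept={1} delta: 0a->1 0b->0 1a->0 1b->1

Fold the examples into a partial DFA from state 0: repeatedly fix the first undefined (state, symbol) met by the shortest-then-alphabetical prefix, trying targets in increasing order and rejecting any under which an Accept and a Reject string meet in one state with the same remainder; add a state when all current targets are rejected. Accepting states are where Accept strings end.
a: 0a undefined. 0a->0: no, ab/b meet in 0 with "b" left. Open state 1: 0a->1.
b: 0b undefined. 0b->0: ok.
ab: 1b undefined. 1b->0: no, ab/bbbb meet in 0. 1b->1: ok.
abba: 1a undefined. 1a->0: ok.
All examples now run through 2 states with every (state, symbol) defined. Accept strings end in {1}, Reject strings end in {0}; accept={1}.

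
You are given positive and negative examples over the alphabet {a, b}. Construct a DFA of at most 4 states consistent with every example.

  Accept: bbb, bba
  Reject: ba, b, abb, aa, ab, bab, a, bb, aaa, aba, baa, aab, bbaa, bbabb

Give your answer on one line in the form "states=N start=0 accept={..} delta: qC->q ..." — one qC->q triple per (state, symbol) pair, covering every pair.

states=4 start=0 accept={3} delta: 0a->0 0b->1 1a->0 1b->2 2a->3 2b->3 3a->0 3b->0

Grow the machine one transition at a time. Run the examples from 0; the earliest place one falls off (shortest prefix, ties alphabetical) gets sent to the lowest-numbered state that keeps every Accept/Reject pair distinguishable — a pair clashes when both reach the same state with identical unread suffix — and to a fresh state only if none does.
a: 0a undefined. 0a->0: ok.
b: 0b undefined. 0b->0: no, bbb/ba meet in 0. Open state 1: 0b->1.
ba: 1a undefined. 1a->0: ok.
bb: 1b undefined. 1b->0: no, bbb/b meet in 1. 1b->1: no, bbb/b meet in 1. Open state 2: 1b->2.
bba: 2a undefined. 2a->0: no, bba/ba meet in 0. 2a->1: no, bbb/bbabb meet in 2 with "b" left. 2a->2: no, bba/abb meet in 2. Open state 3: 2a->3.
bbb: 2b undefined. 2b->0: no, bbb/ba meet in 0. 2b->1: no, bbb/b meet in 1. 2b->2: no, bbb/abb meet in 2. 2b->3: ok.
bbaa: 3a undefined. 3a->0: ok.
bbab: 3b undefined. 3b->0: ok.
All examples now run through 4 states with every (state, symbol) defined. Accept strings end in {3}, Reject strings end in {0,1,2}; accept={3}.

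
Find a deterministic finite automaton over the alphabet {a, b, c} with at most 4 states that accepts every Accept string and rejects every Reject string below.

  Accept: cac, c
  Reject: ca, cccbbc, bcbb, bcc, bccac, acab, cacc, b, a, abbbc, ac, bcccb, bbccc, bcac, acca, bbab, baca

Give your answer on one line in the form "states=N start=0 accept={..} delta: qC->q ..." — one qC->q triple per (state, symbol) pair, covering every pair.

Grow the machine one transition at a time. Run the examples from 0; the earliest place one falls off (shortest prefix, ties alphabetical) gets sent to the lowest-numbered state that keeps every Accept/Reject pair distinguishable — a pair clashes when both reach the same state with identical unread suffix — and to a fresh state only if none does.
a: 0a undefined. 0a->0: no, c/ac meet in 0 with "c" left. Open state 1: 0a->1.
b: 0b undefined. 0b->0: no, cac/bcac meet in 0 with "cac" left. 0b->1: ok.
c: 0c undefined. 0c->0: no, cac/ac meet in 1 with "c" left. 0c->1: no, c/b meet in 1. Open state 2: 0c->2.
ab: 1b undefined. 1b->0: no, c/abbbc meet in 2. 1b->1: ok.
ac: 1c undefined. 1c->0: no, cac/bccac meet in 2 with "ac" left. 1c->1: ok.
ba: 1a undefined. 1a->0: no, c/bccac meet in 2. 1a->1: ok.
ca: 2a undefined. 2a->0: ok.
cc: 2c undefined. 2c->0: ok.
cccb: 2b undefined. 2b->0: ok.
All examples now run through 3 states with every (state, symbol) defined. Accept strings end in {2}, Reject strings end in {0,1}; accept={2}.

states=3 start=0 accept={2} delta: 0a->1 0b->1 0c->2 1a->1 1b->1 1c->1 2a->0 2b->0 2c->0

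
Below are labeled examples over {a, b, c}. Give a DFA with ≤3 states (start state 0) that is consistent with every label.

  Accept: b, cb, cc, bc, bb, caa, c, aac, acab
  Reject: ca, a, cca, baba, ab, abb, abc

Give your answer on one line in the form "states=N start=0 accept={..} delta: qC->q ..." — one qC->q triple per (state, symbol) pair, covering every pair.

states=3 start=0 accept={0} delta: 0a->1 0b->0 0c->0 1a->0 1b->2 1c->1 2a->1 2b->1 2c->1

Fold the examples into a partial DFA from state 0: repeatedly fix the first undefined (state, symbol) met by the shortest-then-alphabetical prefix, trying targets in increasing order and rejecting any under which an Accept and a Reject string meet in one state with the same remainder; add a state when all current targets are rejected. Accepting states are where Accept strings end.
a: 0a undefined. 0a->0: no, b/ab meet in 0 with "b" left. Open state 1: 0a->1.
b: 0b undefined. 0b->0: ok.
c: 0c undefined. 0c->0: ok.
aa: 1a undefined. 1a->0: ok.
ab: 1b undefined. 1b->0: no, b/ab meet in 0. 1b->1: no, b/baba meet in 0. Open state 2: 1b->2.
ac: 1c undefined. 1c->0: no, acab/ab meet in 2. 1c->1: ok.
abb: 2b undefined. 2b->0: no, b/abb meet in 0. 2b->1: ok.
abc: 2c undefined. 2c->0: no, b/abc meet in 0. 2c->1: ok.
baba: 2a undefined. 2a->0: no, b/baba meet in 0. 2a->1: ok.
All examples now run through 3 states with every (state, symbol) defined. Accept strings end in {0}, Reject strings end in {1,2}; accept={0}.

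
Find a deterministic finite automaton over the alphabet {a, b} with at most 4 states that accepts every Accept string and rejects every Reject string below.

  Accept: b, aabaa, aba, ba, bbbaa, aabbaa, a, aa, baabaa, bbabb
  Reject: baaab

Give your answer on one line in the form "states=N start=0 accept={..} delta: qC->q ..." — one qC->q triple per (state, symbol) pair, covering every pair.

states=3 start=0 accept={0,1} delta: 0a->0 0b->1 1a->1 1b->2 2a->1 2b->0

Grow the machine one transition at a time. Run the examples from 0; the earliest place one falls off (shortest prefix, ties alphabetical) gets sent to the lowest-numbered state that keeps every Accept/Reject pair distinguishable — a pair clashes when both reach the same state with identical unread suffix — and to a fresh state only if none does.
a: 0a undefined. 0a->0: ok.
b: 0b undefined. 0b->0: no, b/baaab meet in 0. Open state 1: 0b->1.
ba: 1a undefined. 1a->0: no, b/baaab meet in 1. 1a->1: ok.
bb: 1b undefined. 1b->0: no, aabbaa/baaab meet in 0. 1b->1: no, b/baaab meet in 1. Open state 2: 1b->2.
bba: 2a undefined. 2a->0: no, bbabb/baaab meet in 2. 2a->1: ok.
bbb: 2b undefined. 2b->0: ok.
All examples now run through 3 states with every (state, symbol) defined. Accept strings end in {0,1}, Reject strings end in {2}; accept={0,1}.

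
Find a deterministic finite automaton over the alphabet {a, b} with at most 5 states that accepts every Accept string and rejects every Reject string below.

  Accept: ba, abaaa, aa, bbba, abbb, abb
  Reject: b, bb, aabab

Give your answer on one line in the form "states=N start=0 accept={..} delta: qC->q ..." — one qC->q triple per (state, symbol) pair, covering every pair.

states=3 start=0 accept={1,2} delta: 0a->1 0b->0 1a->1 1b->2 2a->0 2b->1

State merging on the prefix tree: take the shortest (then alphabetical) example prefix whose next move is undefined and point that move at state 0, else 1, else 2, ...; a target is out if some Accept/Reject pair would then sit in one state with the same input left (inseparable). If every existing state is out, open a new one.
a: 0a undefined. 0a->0: no, abb/bb meet in 0 with "bb" left. Open state 1: 0a->1.
b: 0b undefined. 0b->0: ok.
aa: 1a undefined. 1a->0: no, aa/b meet in 0. 1a->1: ok.
ab: 1b undefined. 1b->0: no, abbb/b meet in 0. 1b->1: no, ba/aabab meet in 1. Open state 2: 1b->2.
aba: 2a undefined. 2a->0: ok.
abb: 2b undefined. 2b->0: no, abbb/b meet in 0. 2b->1: ok.
All examples now run through 3 states with every (state, symbol) defined. Accept strings end in {1,2}, Reject strings end in {0}; accept={1,2}.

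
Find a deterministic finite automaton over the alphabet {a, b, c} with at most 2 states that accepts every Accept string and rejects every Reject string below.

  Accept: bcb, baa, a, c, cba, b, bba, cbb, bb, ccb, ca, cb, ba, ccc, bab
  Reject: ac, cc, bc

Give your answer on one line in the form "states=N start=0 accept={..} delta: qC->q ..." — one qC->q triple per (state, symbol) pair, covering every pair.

states=2 start=0 accept={1} delta: 0a->1 0b->1 0c->1 1a->1 1b->1 1c->0

Fold the examples into a partial DFA from state 0: repeatedly fix the first undefined (state, symbol) met by the shortest-then-alphabetical prefix, trying targets in increasing order and rejecting any under which an Accept and a Reject string meet in one state with the same remainder; add a state when all current targets are rejected. Accepting states are where Accept strings end.
a: 0a undefined. 0a->0: no, c/ac meet in 0 with "c" left. Open state 1: 0a->1.
b: 0b undefined. 0b->0: no, c/bc meet in 0 with "c" left. 0b->1: ok.
c: 0c undefined. 0c->0: no, c/cc meet in 0. 0c->1: ok.
ac: 1c undefined. 1c->0: ok.
ba: 1a undefined. 1a->0: no, ca/ac meet in 0. 1a->1: ok.
bb: 1b undefined. 1b->0: no, bb/ac meet in 0. 1b->1: ok.
All examples now run through 2 states with every (state, symbol) defined. Accept strings end in {1}, Reject strings end in {0}; accept={1}.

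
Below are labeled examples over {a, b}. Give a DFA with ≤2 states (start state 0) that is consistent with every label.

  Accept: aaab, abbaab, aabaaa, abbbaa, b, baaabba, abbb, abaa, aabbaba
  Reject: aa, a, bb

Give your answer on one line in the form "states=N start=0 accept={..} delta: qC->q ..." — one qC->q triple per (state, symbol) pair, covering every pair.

states=2 start=0 accept={1} delta: 0a->0 0b->1 1a->1 1b->0

Grow the machine one transition at a time. Run the examples from 0; the earliest place one falls off (shortest prefix, ties alphabetical) gets sent to the lowest-numbered state that keeps every Accept/Reject pair distinguishable — a pair clashes when both reach the same state with identical unread suffix — and to a fresh state only if none does.
a: 0a undefined. 0a->0: ok.
b: 0b undefined. 0b->0: no, aaab/aa meet in 0. Open state 1: 0b->1.
ba: 1a undefined. 1a->0: no, aabaaa/aa meet in 0. 1a->1: ok.
bb: 1b undefined. 1b->0: ok.
All examples now run through 2 states with every (state, symbol) defined. Accept strings end in {1}, Reject strings end in {0}; accept={1}.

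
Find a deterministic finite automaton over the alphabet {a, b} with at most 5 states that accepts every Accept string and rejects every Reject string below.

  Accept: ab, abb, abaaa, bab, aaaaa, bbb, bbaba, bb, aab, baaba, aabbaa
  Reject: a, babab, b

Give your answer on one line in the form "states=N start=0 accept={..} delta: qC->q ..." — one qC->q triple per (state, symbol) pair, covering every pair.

Grow the machine one transition at a time. Run the examples from 0; the earliest place one falls off (shortest prefix, ties alphabetical) gets sent to the lowest-numbered state that keeps every Accept/Reject pair distinguishable — a pair clashes when both reach the same state with identical unread suffix — and to a fresh state only if none does.
a: 0a undefined. 0a->0: no, ab/b meet in 0 with "b" left. Open state 1: 0a->1.
b: 0b undefined. 0b->0: no, bbb/b meet in 0. 0b->1: ok.
aa: 1a undefined. 1a->0: no, bab/a meet in 1. 1a->1: no, aaaaa/a meet in 1. Open state 2: 1a->2.
ab: 1b undefined. 1b->0: no, abb/a meet in 1. 1b->1: no, ab/a meet in 1. 1b->2: ok.
aaa: 2a undefined. 2a->0: ok.
aab: 2b undefined. 2b->0: no, ab/babab meet in 2. 2b->1: no, abb/a meet in 1. 2b->2: no, aabbaa/a meet in 1. Open state 3: 2b->3.
aabb: 3b undefined. 3b->0: ok.
baba: 3a undefined. 3a->0: ok.
All examples now run through 4 states with every (state, symbol) defined. Accept strings end in {2,3}, Reject strings end in {1}; accept={2,3}.

states=4 start=0 accept={2,3} delta: 0a->1 0b->1 1a->2 1b->2 2a->0 2b->3 3a->0 3b->0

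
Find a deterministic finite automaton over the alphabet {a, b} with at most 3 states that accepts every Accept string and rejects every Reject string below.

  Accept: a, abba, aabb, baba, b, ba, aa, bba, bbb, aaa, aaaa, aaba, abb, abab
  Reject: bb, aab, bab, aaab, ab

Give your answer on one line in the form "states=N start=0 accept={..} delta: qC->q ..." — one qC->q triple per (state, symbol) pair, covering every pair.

Grow the machine one transition at a time. Run the examples from 0; the earliest place one falls off (shortest prefix, ties alphabetical) gets sent to the lowest-numbered state that keeps every Accept/Reject pair distinguishable — a pair clashes when both reach the same state with identical unread suffix — and to a fresh state only if none does.
a: 0a undefined. 0a->0: no, aabb/bb meet in 0 with "bb" left. Open state 1: 0a->1.
b: 0b undefined. 0b->0: no, b/bb meet in 0. 0b->1: ok.
aa: 1a undefined. 1a->0: no, a/aab meet in 1. 1a->1: ok.
ab: 1b undefined. 1b->0: no, abab/bb meet in 0. 1b->1: no, a/bb meet in 1. Open state 2: 1b->2.
aba: 2a undefined. 2a->0: ok.
abb: 2b undefined. 2b->0: ok.
All examples now run through 3 states with every (state, symbol) defined. Accept strings end in {0,1}, Reject strings end in {2}; accept={0,1}.

states=3 start=0 accept={0,1} delta: 0a->1 0b->1 1a->1 1b->2 2a->0 2b->0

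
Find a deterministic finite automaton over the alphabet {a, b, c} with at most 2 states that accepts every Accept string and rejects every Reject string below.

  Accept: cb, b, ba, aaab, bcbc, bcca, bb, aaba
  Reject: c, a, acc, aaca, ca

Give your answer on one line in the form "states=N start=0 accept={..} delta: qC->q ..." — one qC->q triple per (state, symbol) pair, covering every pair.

Grow the machine one transition at a time. Run the examples from 0; the earliest place one falls off (shortest prefix, ties alphabetical) gets sent to the lowest-numbered state that keeps every Accept/Reject pair distinguishable — a pair clashes when both reach the same state with identical unread suffix — and to a fresh state only if none does.
a: 0a undefined. 0a->0: ok.
b: 0b undefined. 0b->0: no, b/a meet in 0. Open state 1: 0b->1.
c: 0c undefined. 0c->0: ok.
ba: 1a undefined. 1a->0: no, ba/c meet in 0. 1a->1: ok.
bb: 1b undefined. 1b->0: no, bb/c meet in 0. 1b->1: ok.
bc: 1c undefined. 1c->0: no, bcbc/c meet in 0. 1c->1: ok.
All examples now run through 2 states with every (state, symbol) defined. Accept strings end in {1}, Reject strings end in {0}; accept={1}.

states=2 start=0 accept={1} delta: 0a->0 0b->1 0c->0 1a->1 1b->1 1c->1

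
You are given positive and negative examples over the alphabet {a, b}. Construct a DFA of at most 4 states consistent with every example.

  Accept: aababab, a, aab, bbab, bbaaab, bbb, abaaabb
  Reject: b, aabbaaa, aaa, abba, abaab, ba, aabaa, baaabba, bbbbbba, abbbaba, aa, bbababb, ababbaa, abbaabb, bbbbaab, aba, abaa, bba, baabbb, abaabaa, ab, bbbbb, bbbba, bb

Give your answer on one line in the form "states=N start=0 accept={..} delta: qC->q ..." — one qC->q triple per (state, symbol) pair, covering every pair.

Grow the machine one transition at a time. Run the examples from 0; the earliest place one falls off (shortest prefix, ties alphabetical) gets sent to the lowest-numbered state that keeps every Accept/Reject pair distinguishable — a pair clashes when both reach the same state with identical unread suffix — and to a fresh state only if none does.
a: 0a undefined. 0a->0: no, a/aaa meet in 0. Open state 1: 0a->1.
b: 0b undefined. 0b->0: no, a/ba meet in 1. 0b->1: no, a/b meet in 1. Open state 2: 0b->2.
aa: 1a undefined. 1a->0: no, a/aaa meet in 1. 1a->1: no, a/aaa meet in 1. 1a->2: no, aab/bb meet in 2 with "b" left. Open state 3: 1a->3.
ab: 1b undefined. 1b->0: no, a/aba meet in 1. 1b->1: no, a/ab meet in 1. 1b->2: ok.
ba: 2a undefined. 2a->0: no, a/abaa meet in 1. 2a->1: no, a/ba meet in 1. 2a->2: ok.
bb: 2b undefined. 2b->0: no, a/abba meet in 1. 2b->1: no, a/abaab meet in 1. 2b->2: no, bbab/b meet in 2. 2b->3: ok.
aaa: 3a undefined. 3a->0: no, a/abaabaa meet in 1. 3a->1: no, a/aaa meet in 1. 3a->2: no, aab/bbababb meet in 3 with "b" left. 3a->3: ok.
aab: 3b undefined. 3b->0: no, aababab/aaa meet in 3. 3b->1: ok.
All examples now run through 4 states with every (state, symbol) defined. Accept strings end in {1}, Reject strings end in {2,3}; accept={1}.

states=4 start=0 accept={1} delta: 0a->1 0b->2 1a->3 1b->2 2a->2 2b->3 3a->3 3b->1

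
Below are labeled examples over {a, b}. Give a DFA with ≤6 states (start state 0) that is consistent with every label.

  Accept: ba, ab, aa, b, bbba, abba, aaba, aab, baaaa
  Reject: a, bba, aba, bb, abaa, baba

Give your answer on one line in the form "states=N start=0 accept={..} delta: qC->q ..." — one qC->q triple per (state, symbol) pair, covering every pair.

State merging on the prefix tree: take the shortest (then alphabetical) example prefix whose next move is undefined and point that move at state 0, else 1, else 2, ...; a target is out if some Accept/Reject pair would then sit in one state with the same input left (inseparable). If every existing state is out, open a new one.
a: 0a undefined. 0a->0: no, ba/aba meet in 0 with "ba" left. Open state 1: 0a->1.
b: 0b undefined. 0b->0: no, ba/a meet in 1. 0b->1: no, ab/bb meet in 1 with "b" left. Open state 2: 0b->2.
aa: 1a undefined. 1a->0: ok.
ab: 1b undefined. 1b->0: no, ab/abaa meet in 0. 1b->1: no, ab/a meet in 1. 1b->2: no, ba/aba meet in 2 with "a" left. Open state 3: 1b->3.
ba: 2a undefined. 2a->0: no, ba/baba meet in 0. 2a->1: no, ba/a meet in 1. 2a->2: ok.
bb: 2b undefined. 2b->0: no, aa/bb meet in 0. 2b->1: no, aa/bba meet in 0. 2b->2: no, ba/bba meet in 2. 2b->3: no, ab/bb meet in 3. Open state 4: 2b->4.
aba: 3a undefined. 3a->0: no, aa/aba meet in 0. 3a->1: no, aa/abaa meet in 0. 3a->2: no, ba/aba meet in 2. 3a->3: no, ab/aba meet in 3. 3a->4: ok.
abb: 3b undefined. 3b->0: no, abba/a meet in 1. 3b->1: ok.
bba: 4a undefined. 4a->0: no, aa/bba meet in 0. 4a->1: ok.
bbb: 4b undefined. 4b->0: no, bbba/a meet in 1. 4b->1: ok.
All examples now run through 5 states with every (state, symbol) defined. Accept strings end in {0,2,3}, Reject strings end in {1,4}; accept={0,2,3}.

states=5 start=0 accept={0,2,3} delta: 0a->1 0b->2 1a->0 1b->3 2a->2 2b->4 3a->4 3b->1 4a->1 4b->1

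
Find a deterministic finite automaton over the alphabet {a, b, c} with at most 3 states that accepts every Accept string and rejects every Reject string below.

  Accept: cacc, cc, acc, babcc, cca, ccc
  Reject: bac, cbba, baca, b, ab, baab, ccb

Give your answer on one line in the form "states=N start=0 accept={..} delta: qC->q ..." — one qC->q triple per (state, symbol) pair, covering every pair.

states=3 start=0 accept={2} delta: 0a->0 0b->0 0c->1 1a->0 1b->0 1c->2 2a->2 2b->0 2c->2

Fold the examples into a partial DFA from state 0: repeatedly fix the first undefined (state, symbol) met by the shortest-then-alphabetical prefix, trying targets in increasing order and rejecting any under which an Accept and a Reject string meet in one state with the same remainder; add a state when all current targets are rejected. Accepting states are where Accept strings end.
a: 0a undefined. 0a->0: ok.
b: 0b undefined. 0b->0: ok.
c: 0c undefined. 0c->0: no, cacc/bac meet in 0. Open state 1: 0c->1.
ca: 1a undefined. 1a->0: ok.
cb: 1b undefined. 1b->0: ok.
cc: 1c undefined. 1c->0: no, cacc/cbba meet in 0. 1c->1: no, cacc/bac meet in 1. Open state 2: 1c->2.
cca: 2a undefined. 2a->0: no, cca/cbba meet in 0. 2a->1: no, cca/bac meet in 1. 2a->2: ok.
ccb: 2b undefined. 2b->0: ok.
ccc: 2c undefined. 2c->0: no, ccc/cbba meet in 0. 2c->1: no, ccc/bac meet in 1. 2c->2: ok.
All examples now run through 3 states with every (state, symbol) defined. Accept strings end in {2}, Reject strings end in {0,1}; accept={2}.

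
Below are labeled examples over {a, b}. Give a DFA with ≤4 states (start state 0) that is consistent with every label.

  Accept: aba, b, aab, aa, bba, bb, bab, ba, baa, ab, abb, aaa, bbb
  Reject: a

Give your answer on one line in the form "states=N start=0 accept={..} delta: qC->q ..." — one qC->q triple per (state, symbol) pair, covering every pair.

Fold the examples into a partial DFA from state 0: repeatedly fix the first undefined (state, symbol) met by the shortest-then-alphabetical prefix, trying targets in increasing order and rejecting any under which an Accept and a Reject string meet in one state with the same remainder; add a state when all current targets are rejected. Accepting states are where Accept strings end.
a: 0a undefined. 0a->0: no, aa/a meet in 0. Open state 1: 0a->1.
b: 0b undefined. 0b->0: no, bba/a meet in 1. 0b->1: no, b/a meet in 1. Open state 2: 0b->2.
aa: 1a undefined. 1a->0: no, aaa/a meet in 1. 1a->1: no, aa/a meet in 1. 1a->2: ok.
ab: 1b undefined. 1b->0: no, aba/a meet in 1. 1b->1: no, ab/a meet in 1. 1b->2: ok.
ba: 2a undefined. 2a->0: no, baa/a meet in 1. 2a->1: no, aba/a meet in 1. 2a->2: ok.
bb: 2b undefined. 2b->0: no, bba/a meet in 1. 2b->1: no, aab/a meet in 1. 2b->2: ok.
All examples now run through 3 states with every (state, symbol) defined. Accept strings end in {2}, Reject strings end in {1}; accept={2}.

states=3 start=0 accept={2} delta: 0a->1 0b->2 1a->2 1b->2 2a->2 2b->2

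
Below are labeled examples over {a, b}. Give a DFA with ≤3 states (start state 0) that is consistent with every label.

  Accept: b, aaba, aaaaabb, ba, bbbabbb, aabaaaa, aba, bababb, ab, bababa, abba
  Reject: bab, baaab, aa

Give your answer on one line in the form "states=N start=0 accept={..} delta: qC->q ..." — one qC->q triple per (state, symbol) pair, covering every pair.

Grow the machine one transition at a time. Run the examples from 0; the earliest place one falls off (shortest prefix, ties alphabetical) gets sent to the lowest-numbered state that keeps every Accept/Reject pair distinguishable — a pair clashes when both reach the same state with identical unread suffix — and to a fresh state only if none does.
a: 0a undefined. 0a->0: ok.
b: 0b undefined. 0b->0: no, b/bab meet in 0. Open state 1: 0b->1.
ba: 1a undefined. 1a->0: no, b/bab meet in 1. 1a->1: no, aaaaabb/bab meet in 1 with "b" left. Open state 2: 1a->2.
bb: 1b undefined. 1b->0: no, aaaaabb/aa meet in 0. 1b->1: ok.
baa: 2a undefined. 2a->0: no, b/baaab meet in 1. 2a->1: ok.
bab: 2b undefined. 2b->0: ok.
All examples now run through 3 states with every (state, symbol) defined. Accept strings end in {1,2}, Reject strings end in {0}; accept={1,2}.

states=3 start=0 accept={1,2} delta: 0a->0 0b->1 1a->2 1b->1 2a->1 2b->0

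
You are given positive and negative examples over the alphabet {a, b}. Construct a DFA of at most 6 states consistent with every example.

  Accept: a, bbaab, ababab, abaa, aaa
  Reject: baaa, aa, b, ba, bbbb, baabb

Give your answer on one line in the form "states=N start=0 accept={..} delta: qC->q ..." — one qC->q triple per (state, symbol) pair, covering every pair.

states=4 start=0 accept={1,3} delta: 0a->1 0b->2 1a->0 1b->1 2a->2 2b->3 3a->0 3b->0

Fold the examples into a partial DFA from state 0: repeatedly fix the first undefined (state, symbol) met by the shortest-then-alphabetical prefix, trying targets in increasing order and rejecting any under which an Accept and a Reject string meet in one state with the same remainder; add a state when all current targets are rejected. Accepting states are where Accept strings end.
a: 0a undefined. 0a->0: no, a/aa meet in 0. Open state 1: 0a->1.
b: 0b undefined. 0b->0: no, a/ba meet in 1. 0b->1: no, a/b meet in 1. Open state 2: 0b->2.
aa: 1a undefined. 1a->0: ok.
ab: 1b undefined. 1b->0: no, ababab/aa meet in 0. 1b->1: ok.
ba: 2a undefined. 2a->0: no, a/baabb meet in 1. 2a->1: no, a/baaa meet in 1. 2a->2: ok.
bb: 2b undefined. 2b->0: no, bbaab/baaa meet in 2. 2b->1: no, a/bbbb meet in 1. 2b->2: no, bbaab/baaa meet in 2. Open state 3: 2b->3.
bba: 3a undefined. 3a->0: ok.
bbb: 3b undefined. 3b->0: ok.
All examples now run through 4 states with every (state, symbol) defined. Accept strings end in {1,3}, Reject strings end in {0,2}; accept={1,3}.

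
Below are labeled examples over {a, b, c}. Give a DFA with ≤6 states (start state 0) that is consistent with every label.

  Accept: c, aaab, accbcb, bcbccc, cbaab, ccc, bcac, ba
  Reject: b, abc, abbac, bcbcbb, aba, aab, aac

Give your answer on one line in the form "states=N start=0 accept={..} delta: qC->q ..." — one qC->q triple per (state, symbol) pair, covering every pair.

states=4 start=0 accept={1,2} delta: 0a->1 0b->0 0c->2 1a->2 1b->2 1c->0 2a->3 2b->3 2c->0 3a->2 3b->1 3c->1

State merging on the prefix tree: take the shortest (then alphabetical) example prefix whose next move is undefined and point that move at state 0, else 1, else 2, ...; a target is out if some Accept/Reject pair would then sit in one state with the same input left (inseparable). If every existing state is out, open a new one.
a: 0a undefined. 0a->0: no, c/aac meet in 0 with "c" left. Open state 1: 0a->1.
b: 0b undefined. 0b->0: ok.
c: 0c undefined. 0c->0: no, c/b meet in 0. 0c->1: no, bcac/aac meet in 1 with "ac" left. Open state 2: 0c->2.
aa: 1a undefined. 1a->0: no, c/aac meet in 2. 1a->1: no, aaab/aab meet in 1 with "b" left. 1a->2: ok.
ab: 1b undefined. 1b->0: no, c/abc meet in 2. 1b->1: no, c/aba meet in 2. 1b->2: ok.
ac: 1c undefined. 1c->0: ok.
cb: 2b undefined. 2b->0: no, accbcb/b meet in 0. 2b->1: no, accbcb/b meet in 0. 2b->2: no, c/aab meet in 2. Open state 3: 2b->3.
cc: 2c undefined. 2c->0: ok.
aaa: 2a undefined. 2a->0: no, aaab/b meet in 0. 2a->1: no, bcac/b meet in 0. 2a->2: no, c/aba meet in 2. 2a->3: ok.
cba: 3a undefined. 3a->0: no, c/abbac meet in 2. 3a->1: no, cbaab/aba meet in 3. 3a->2: ok.
aaab: 3b undefined. 3b->0: no, aaab/b meet in 0. 3b->1: ok.
bcac: 3c undefined. 3c->0: no, accbcb/b meet in 0. 3c->1: ok.
All examples now run through 4 states with every (state, symbol) defined. Accept strings end in {1,2}, Reject strings end in {0,3}; accept={1,2}.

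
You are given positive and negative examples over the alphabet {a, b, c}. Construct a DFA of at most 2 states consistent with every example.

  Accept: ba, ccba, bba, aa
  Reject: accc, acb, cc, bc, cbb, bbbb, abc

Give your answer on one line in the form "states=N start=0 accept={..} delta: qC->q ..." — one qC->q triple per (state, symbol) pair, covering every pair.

states=2 start=0 accept={0} delta: 0a->0 0b->1 0c->1 1a->0 1b->1 1c->1

Grow the machine one transition at a time. Run the examples from 0; the earliest place one falls off (shortest prefix, ties alphabetical) gets sent to the lowest-numbered state that keeps every Accept/Reject pair distinguishable — a pair clashes when both reach the same state with identical unread suffix — and to a fresh state only if none does.
a: 0a undefined. 0a->0: ok.
b: 0b undefined. 0b->0: no, ba/bbbb meet in 0. Open state 1: 0b->1.
c: 0c undefined. 0c->0: no, aa/accc meet in 0. 0c->1: ok.
ba: 1a undefined. 1a->0: ok.
bb: 1b undefined. 1b->0: no, ba/acb meet in 0. 1b->1: ok.
bc: 1c undefined. 1c->0: no, ba/cc meet in 0. 1c->1: ok.
All examples now run through 2 states with every (state, symbol) defined. Accept strings end in {0}, Reject strings end in {1}; accept={0}.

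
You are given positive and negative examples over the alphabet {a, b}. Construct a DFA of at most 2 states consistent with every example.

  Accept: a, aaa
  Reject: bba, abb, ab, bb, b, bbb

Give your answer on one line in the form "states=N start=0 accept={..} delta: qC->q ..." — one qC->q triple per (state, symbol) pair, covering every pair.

State merging on the prefix tree: take the shortest (then alphabetical) example prefix whose next move is undefined and point that move at state 0, else 1, else 2, ...; a target is out if some Accept/Reject pair would then sit in one state with the same input left (inseparable). If every existing state is out, open a new one.
a: 0a undefined. 0a->0: ok.
b: 0b undefined. 0b->0: no, a/bba meet in 0. Open state 1: 0b->1.
bb: 1b undefined. 1b->0: no, a/bba meet in 0. 1b->1: ok.
bba: 1a undefined. 1a->0: no, a/bba meet in 0. 1a->1: ok.
All examples now run through 2 states with every (state, symbol) defined. Accept strings end in {0}, Reject strings end in {1}; accept={0}.

states=2 start=0 accept={0} delta: 0a->0 0b->1 1a->1 1b->1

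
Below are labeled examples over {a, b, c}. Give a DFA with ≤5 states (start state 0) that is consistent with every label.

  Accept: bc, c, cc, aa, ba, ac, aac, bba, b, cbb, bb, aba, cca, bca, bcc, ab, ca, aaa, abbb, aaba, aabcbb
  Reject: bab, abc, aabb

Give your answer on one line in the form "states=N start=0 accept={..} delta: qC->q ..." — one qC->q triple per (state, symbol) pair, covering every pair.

states=5 start=0 accept={0,1,2,3} delta: 0a->1 0b->1 0c->0 1a->2 1b->3 1c->0 2a->0 2b->4 2c->0 3a->0 3b->0 3c->4 4a->0 4b->4 4c->0

Fold the examples into a partial DFA from state 0: repeatedly fix the first undefined (state, symbol) met by the shortest-then-alphabetical prefix, trying targets in increasing order and rejecting any under which an Accept and a Reject string meet in one state with the same remainder; add a state when all current targets are rejected. Accepting states are where Accept strings end.
a: 0a undefined. 0a->0: no, bc/abc meet in 0 with "bc" left. Open state 1: 0a->1.
b: 0b undefined. 0b->0: no, ab/bab meet in 1 with "b" left. 0b->1: ok.
c: 0c undefined. 0c->0: ok.
aa: 1a undefined. 1a->0: no, b/bab meet in 1. 1a->1: no, cbb/bab meet in 1 with "b" left. Open state 2: 1a->2.
ab: 1b undefined. 1b->0: no, c/abc meet in 0. 1b->1: no, bc/abc meet in 1 with "c" left. 1b->2: no, aac/abc meet in 2 with "c" left. Open state 3: 1b->3.
ac: 1c undefined. 1c->0: ok.
aaa: 2a undefined. 2a->0: ok.
aab: 2b undefined. 2b->0: no, bc/bab meet in 0. 2b->1: no, b/bab meet in 1. 2b->2: no, aa/bab meet in 2. 2b->3: no, cbb/bab meet in 3. Open state 4: 2b->4.
aac: 2c undefined. 2c->0: ok.
aba: 3a undefined. 3a->0: ok.
abb: 3b undefined. 3b->0: ok.
abc: 3c undefined. 3c->0: no, bc/abc meet in 0. 3c->1: no, b/abc meet in 1. 3c->2: no, aa/abc meet in 2. 3c->3: no, cbb/abc meet in 3. 3c->4: ok.
aaba: 4a undefined. 4a->0: ok.
aabb: 4b undefined. 4b->0: no, bc/aabb meet in 0. 4b->1: no, b/aabb meet in 1. 4b->2: no, aa/aabb meet in 2. 4b->3: no, cbb/aabb meet in 3. 4b->4: ok.
aabc: 4c undefined. 4c->0: ok.
All examples now run through 5 states with every (state, symbol) defined. Accept strings end in {0,1,2,3}, Reject strings end in {4}; accept={0,1,2,3}.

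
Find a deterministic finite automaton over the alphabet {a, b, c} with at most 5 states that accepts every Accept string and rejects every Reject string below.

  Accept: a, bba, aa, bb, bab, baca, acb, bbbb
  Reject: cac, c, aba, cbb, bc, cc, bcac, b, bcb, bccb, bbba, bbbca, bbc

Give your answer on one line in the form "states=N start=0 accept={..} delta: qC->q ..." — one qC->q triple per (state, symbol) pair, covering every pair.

Grow the machine one transition at a time. Run the examples from 0; the earliest place one falls off (shortest prefix, ties alphabetical) gets sent to the lowest-numbered state that keeps every Accept/Reject pair distinguishable — a pair clashes when both reach the same state with identical unread suffix — and to a fresh state only if none does.
a: 0a undefined. 0a->0: ok.
b: 0b undefined. 0b->0: no, a/aba meet in 0. Open state 1: 0b->1.
c: 0c undefined. 0c->0: no, a/cac meet in 0. 0c->1: ok.
ba: 1a undefined. 1a->0: no, a/aba meet in 0. 1a->1: ok.
bb: 1b undefined. 1b->0: no, baca/bbbca meet in 1 with "ca" left. 1b->1: no, bba/c meet in 1. Open state 2: 1b->2.
bc: 1c undefined. 1c->0: no, a/cac meet in 0. 1c->1: no, bb/bcb meet in 2. 1c->2: no, bb/cac meet in 2. Open state 3: 1c->3.
bba: 2a undefined. 2a->0: ok.
bbb: 2b undefined. 2b->0: no, a/cbb meet in 0. 2b->1: no, baca/bbbca meet in 3 with "a" left. 2b->2: no, a/bbba meet in 0. 2b->3: no, baca/bbba meet in 3 with "a" left. Open state 4: 2b->4.
bbc: 2c undefined. 2c->0: no, a/bbc meet in 0. 2c->1: ok.
bca: 3a undefined. 3a->0: ok.
bcb: 3b undefined. 3b->0: no, a/bcb meet in 0. 3b->1: ok.
bcc: 3c undefined. 3c->0: ok.
bbba: 4a undefined. 4a->0: no, a/bbba meet in 0. 4a->1: ok.
bbbb: 4b undefined. 4b->0: ok.
bbbc: 4c undefined. 4c->0: no, a/bbbca meet in 0. 4c->1: ok.
All examples now run through 5 states with every (state, symbol) defined. Accept strings end in {0,2}, Reject strings end in {1,3,4}; accept={0,2}.

states=5 start=0 accept={0,2} delta: 0a->0 0b->1 0c->1 1a->1 1b->2 1c->3 2a->0 2b->4 2c->1 3a->0 3b->1 3c->0 4a->1 4b->0 4c->1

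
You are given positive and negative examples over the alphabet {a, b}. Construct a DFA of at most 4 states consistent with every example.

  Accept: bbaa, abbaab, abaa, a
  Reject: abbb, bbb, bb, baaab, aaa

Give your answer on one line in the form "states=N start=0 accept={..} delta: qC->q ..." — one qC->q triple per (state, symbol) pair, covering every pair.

Fold the examples into a partial DFA from state 0: repeatedly fix the first undefined (state, symbol) met by the shortest-then-alphabetical prefix, trying targets in increasing order and rejecting any under which an Accept and a Reject string meet in one state with the same remainder; add a state when all current targets are rejected. Accepting states are where Accept strings end.
a: 0a undefined. 0a->0: no, a/aaa meet in 0. Open state 1: 0a->1.
b: 0b undefined. 0b->0: ok.
aa: 1a undefined. 1a->0: no, bbaa/bbb meet in 0. 1a->1: no, bbaa/aaa meet in 1. Open state 2: 1a->2.
ab: 1b undefined. 1b->0: ok.
aaa: 2a undefined. 2a->0: ok.
abbaab: 2b undefined. 2b->0: no, abbaab/abbb meet in 0. 2b->1: ok.
All examples now run through 3 states with every (state, symbol) defined. Accept strings end in {1,2}, Reject strings end in {0}; accept={1,2}.

states=3 start=0 accept={1,2} delta: 0a->1 0b->0 1a->2 1b->0 2a->0 2b->1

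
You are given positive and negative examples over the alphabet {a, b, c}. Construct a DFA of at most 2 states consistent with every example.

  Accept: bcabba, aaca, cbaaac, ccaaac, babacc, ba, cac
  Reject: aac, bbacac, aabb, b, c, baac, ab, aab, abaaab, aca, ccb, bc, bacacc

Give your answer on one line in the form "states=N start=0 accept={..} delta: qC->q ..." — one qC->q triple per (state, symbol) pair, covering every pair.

Grow the machine one transition at a time. Run the examples from 0; the earliest place one falls off (shortest prefix, ties alphabetical) gets sent to the lowest-numbered state that keeps every Accept/Reject pair distinguishable — a pair clashes when both reach the same state with identical unread suffix — and to a fresh state only if none does.
a: 0a undefined. 0a->0: no, aaca/aca meet in 0 with "ca" left. Open state 1: 0a->1.
b: 0b undefined. 0b->0: ok.
c: 0c undefined. 0c->0: ok.
aa: 1a undefined. 1a->0: ok.
ab: 1b undefined. 1b->0: ok.
ac: 1c undefined. 1c->0: no, bcabba/aca meet in 1. 1c->1: ok.
All examples now run through 2 states with every (state, symbol) defined. Accept strings end in {1}, Reject strings end in {0}; accept={1}.

states=2 start=0 accept={1} delta: 0a->1 0b->0 0c->0 1a->0 1b->0 1c->1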